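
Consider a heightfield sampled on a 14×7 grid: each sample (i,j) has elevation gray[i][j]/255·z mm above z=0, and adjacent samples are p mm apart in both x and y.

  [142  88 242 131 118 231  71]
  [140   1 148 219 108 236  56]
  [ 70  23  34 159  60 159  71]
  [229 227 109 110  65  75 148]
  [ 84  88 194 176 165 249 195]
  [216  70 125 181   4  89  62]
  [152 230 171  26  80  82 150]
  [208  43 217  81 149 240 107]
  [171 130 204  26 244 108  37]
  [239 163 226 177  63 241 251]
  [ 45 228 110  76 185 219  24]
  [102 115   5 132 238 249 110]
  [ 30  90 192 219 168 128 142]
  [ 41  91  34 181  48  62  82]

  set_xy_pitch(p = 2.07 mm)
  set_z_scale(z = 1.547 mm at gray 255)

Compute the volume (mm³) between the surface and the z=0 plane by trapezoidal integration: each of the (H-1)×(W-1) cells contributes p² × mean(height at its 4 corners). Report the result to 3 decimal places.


height_mm = gray/255 × 1.547; cell vol = 2.07² × mean(4 corners)
unit = 2.07² × 1.547 / (4×255) = 0.00649876 mm³ per gray-sum
row 0: Σ corner-gray over 6 cells = 3453  → 22.4402
row 1: Σ corner-gray over 6 cells = 2631  → 17.0983
row 2: Σ corner-gray over 6 cells = 2560  → 16.6368
row 3: Σ corner-gray over 6 cells = 3572  → 23.2136
row 4: Σ corner-gray over 6 cells = 3239  → 21.0495
row 5: Σ corner-gray over 6 cells = 2696  → 17.5207
row 6: Σ corner-gray over 6 cells = 3255  → 21.1535
row 7: Σ corner-gray over 6 cells = 3407  → 22.1413
row 8: Σ corner-gray over 6 cells = 3862  → 25.0982
row 9: Σ corner-gray over 6 cells = 3935  → 25.5726
row 10: Σ corner-gray over 6 cells = 3395  → 22.0633
row 11: Σ corner-gray over 6 cells = 3456  → 22.4597
row 12: Σ corner-gray over 6 cells = 2721  → 17.6831
Σ rows: total corner-gray = 42182  → 274.1309 mm³

274.131


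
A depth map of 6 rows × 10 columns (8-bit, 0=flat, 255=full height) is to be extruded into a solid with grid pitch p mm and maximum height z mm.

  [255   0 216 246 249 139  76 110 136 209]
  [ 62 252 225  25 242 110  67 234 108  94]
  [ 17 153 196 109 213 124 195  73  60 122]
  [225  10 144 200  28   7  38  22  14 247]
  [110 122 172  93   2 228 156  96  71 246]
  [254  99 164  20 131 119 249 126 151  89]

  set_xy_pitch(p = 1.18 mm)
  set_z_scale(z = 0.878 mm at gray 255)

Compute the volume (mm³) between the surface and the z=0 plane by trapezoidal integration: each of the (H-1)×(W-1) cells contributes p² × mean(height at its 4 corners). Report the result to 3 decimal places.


height_mm = gray/255 × 0.878; cell vol = 1.18² × mean(4 corners)
unit = 1.18² × 0.878 / (4×255) = 0.00119856 mm³ per gray-sum
row 0: Σ corner-gray over 9 cells = 5490  → 6.5801
row 1: Σ corner-gray over 9 cells = 5067  → 6.0731
row 2: Σ corner-gray over 9 cells = 3783  → 4.5341
row 3: Σ corner-gray over 9 cells = 3634  → 4.3556
row 4: Σ corner-gray over 9 cells = 4697  → 5.6296
Σ rows: total corner-gray = 22671  → 27.1725 mm³

27.172


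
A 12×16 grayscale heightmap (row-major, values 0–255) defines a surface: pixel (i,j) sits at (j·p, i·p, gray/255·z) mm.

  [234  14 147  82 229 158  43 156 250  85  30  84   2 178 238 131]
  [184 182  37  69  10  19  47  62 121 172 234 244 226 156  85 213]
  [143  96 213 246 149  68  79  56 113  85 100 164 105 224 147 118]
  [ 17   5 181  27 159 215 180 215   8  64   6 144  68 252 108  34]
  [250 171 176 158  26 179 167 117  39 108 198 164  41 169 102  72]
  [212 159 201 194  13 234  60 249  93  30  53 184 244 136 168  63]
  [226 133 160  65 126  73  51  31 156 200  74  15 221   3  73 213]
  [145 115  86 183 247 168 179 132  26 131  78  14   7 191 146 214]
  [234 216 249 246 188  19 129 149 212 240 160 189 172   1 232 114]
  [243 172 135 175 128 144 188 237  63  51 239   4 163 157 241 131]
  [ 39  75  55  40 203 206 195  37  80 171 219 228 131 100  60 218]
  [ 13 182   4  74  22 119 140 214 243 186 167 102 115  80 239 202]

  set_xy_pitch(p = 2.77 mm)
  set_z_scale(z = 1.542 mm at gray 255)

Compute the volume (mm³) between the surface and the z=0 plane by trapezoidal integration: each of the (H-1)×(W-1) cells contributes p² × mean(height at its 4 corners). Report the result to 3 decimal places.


height_mm = gray/255 × 1.542; cell vol = 2.77² × mean(4 corners)
unit = 2.77² × 1.542 / (4×255) = 0.0115996 mm³ per gray-sum
row 0: Σ corner-gray over 15 cells = 7482  → 86.7884
row 1: Σ corner-gray over 15 cells = 7676  → 89.0387
row 2: Σ corner-gray over 15 cells = 7266  → 84.2828
row 3: Σ corner-gray over 15 cells = 7267  → 84.2944
row 4: Σ corner-gray over 15 cells = 8263  → 95.8477
row 5: Σ corner-gray over 15 cells = 7512  → 87.1363
row 6: Σ corner-gray over 15 cells = 6966  → 80.8029
row 7: Σ corner-gray over 15 cells = 8917  → 103.4338
row 8: Σ corner-gray over 15 cells = 9720  → 112.7483
row 9: Σ corner-gray over 15 cells = 8425  → 97.7268
row 10: Σ corner-gray over 15 cells = 7846  → 91.0106
Σ rows: total corner-gray = 87340  → 1013.1108 mm³

1013.111


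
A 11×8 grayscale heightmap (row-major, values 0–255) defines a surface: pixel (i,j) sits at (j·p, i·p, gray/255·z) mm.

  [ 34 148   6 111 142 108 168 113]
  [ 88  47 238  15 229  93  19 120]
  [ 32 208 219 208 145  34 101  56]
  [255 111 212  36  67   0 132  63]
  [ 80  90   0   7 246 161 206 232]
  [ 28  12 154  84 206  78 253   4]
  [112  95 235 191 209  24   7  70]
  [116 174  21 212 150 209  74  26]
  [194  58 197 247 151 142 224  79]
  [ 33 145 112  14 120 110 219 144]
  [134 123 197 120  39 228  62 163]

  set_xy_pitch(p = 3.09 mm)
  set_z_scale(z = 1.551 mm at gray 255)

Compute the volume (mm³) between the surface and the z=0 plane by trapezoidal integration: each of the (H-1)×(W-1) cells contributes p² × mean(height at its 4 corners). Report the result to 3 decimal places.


height_mm = gray/255 × 1.551; cell vol = 3.09² × mean(4 corners)
unit = 3.09² × 1.551 / (4×255) = 0.0145187 mm³ per gray-sum
row 0: Σ corner-gray over 7 cells = 3003  → 43.5997
row 1: Σ corner-gray over 7 cells = 3408  → 49.4798
row 2: Σ corner-gray over 7 cells = 3352  → 48.6668
row 3: Σ corner-gray over 7 cells = 3166  → 45.9663
row 4: Σ corner-gray over 7 cells = 3338  → 48.4635
row 5: Σ corner-gray over 7 cells = 3310  → 48.0570
row 6: Σ corner-gray over 7 cells = 3526  → 51.1930
row 7: Σ corner-gray over 7 cells = 4133  → 60.0059
row 8: Σ corner-gray over 7 cells = 3928  → 57.0296
row 9: Σ corner-gray over 7 cells = 3452  → 50.1187
Σ rows: total corner-gray = 34616  → 502.5803 mm³

502.580


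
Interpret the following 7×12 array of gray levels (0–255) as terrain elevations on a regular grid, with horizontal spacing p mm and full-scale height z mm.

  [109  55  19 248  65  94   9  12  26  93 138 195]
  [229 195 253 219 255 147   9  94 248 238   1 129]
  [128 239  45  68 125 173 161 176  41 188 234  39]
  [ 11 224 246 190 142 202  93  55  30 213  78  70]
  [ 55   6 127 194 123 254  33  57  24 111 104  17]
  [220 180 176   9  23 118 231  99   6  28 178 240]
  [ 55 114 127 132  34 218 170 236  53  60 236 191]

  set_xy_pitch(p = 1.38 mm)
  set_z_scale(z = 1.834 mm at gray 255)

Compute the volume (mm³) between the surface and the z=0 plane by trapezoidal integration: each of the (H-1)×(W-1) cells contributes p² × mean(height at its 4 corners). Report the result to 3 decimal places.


115.587

height_mm = gray/255 × 1.834; cell vol = 1.38² × mean(4 corners)
unit = 1.38² × 1.834 / (4×255) = 0.00342419 mm³ per gray-sum
row 0: Σ corner-gray over 11 cells = 5498  → 18.8262
row 1: Σ corner-gray over 11 cells = 6743  → 23.0893
row 2: Σ corner-gray over 11 cells = 6094  → 20.8670
row 3: Σ corner-gray over 11 cells = 5165  → 17.6859
row 4: Σ corner-gray over 11 cells = 4694  → 16.0731
row 5: Σ corner-gray over 11 cells = 5562  → 19.0453
Σ rows: total corner-gray = 33756  → 115.5868 mm³


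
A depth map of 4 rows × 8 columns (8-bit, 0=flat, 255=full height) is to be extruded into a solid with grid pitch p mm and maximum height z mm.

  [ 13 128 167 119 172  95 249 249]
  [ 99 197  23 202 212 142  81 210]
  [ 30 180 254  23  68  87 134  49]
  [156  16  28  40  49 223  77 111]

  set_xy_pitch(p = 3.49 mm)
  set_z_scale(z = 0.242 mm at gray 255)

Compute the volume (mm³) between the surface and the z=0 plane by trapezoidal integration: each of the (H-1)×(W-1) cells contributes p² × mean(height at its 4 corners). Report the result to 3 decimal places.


30.178

height_mm = gray/255 × 0.242; cell vol = 3.49² × mean(4 corners)
unit = 3.49² × 0.242 / (4×255) = 0.00288979 mm³ per gray-sum
row 0: Σ corner-gray over 7 cells = 4145  → 11.9782
row 1: Σ corner-gray over 7 cells = 3594  → 10.3859
row 2: Σ corner-gray over 7 cells = 2704  → 7.8140
Σ rows: total corner-gray = 10443  → 30.1781 mm³


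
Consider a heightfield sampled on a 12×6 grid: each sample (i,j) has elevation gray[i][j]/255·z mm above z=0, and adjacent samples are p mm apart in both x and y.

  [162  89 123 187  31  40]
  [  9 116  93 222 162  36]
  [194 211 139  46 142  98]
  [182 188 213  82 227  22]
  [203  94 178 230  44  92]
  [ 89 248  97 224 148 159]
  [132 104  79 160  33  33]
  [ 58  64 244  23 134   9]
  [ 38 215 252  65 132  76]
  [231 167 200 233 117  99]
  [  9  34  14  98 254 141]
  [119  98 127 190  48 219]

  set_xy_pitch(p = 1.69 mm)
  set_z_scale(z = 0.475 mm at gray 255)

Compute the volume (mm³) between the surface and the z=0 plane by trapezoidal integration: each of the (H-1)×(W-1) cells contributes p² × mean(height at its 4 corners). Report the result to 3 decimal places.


height_mm = gray/255 × 0.475; cell vol = 1.69² × mean(4 corners)
unit = 1.69² × 0.475 / (4×255) = 0.00133005 mm³ per gray-sum
row 0: Σ corner-gray over 5 cells = 2293  → 3.0498
row 1: Σ corner-gray over 5 cells = 2599  → 3.4568
row 2: Σ corner-gray over 5 cells = 2992  → 3.9795
row 3: Σ corner-gray over 5 cells = 3011  → 4.0048
row 4: Σ corner-gray over 5 cells = 3069  → 4.0819
row 5: Σ corner-gray over 5 cells = 2599  → 3.4568
row 6: Σ corner-gray over 5 cells = 1914  → 2.5457
row 7: Σ corner-gray over 5 cells = 2439  → 3.2440
row 8: Σ corner-gray over 5 cells = 3206  → 4.2641
row 9: Σ corner-gray over 5 cells = 2714  → 3.6097
row 10: Σ corner-gray over 5 cells = 2214  → 2.9447
Σ rows: total corner-gray = 29050  → 38.6379 mm³

38.638


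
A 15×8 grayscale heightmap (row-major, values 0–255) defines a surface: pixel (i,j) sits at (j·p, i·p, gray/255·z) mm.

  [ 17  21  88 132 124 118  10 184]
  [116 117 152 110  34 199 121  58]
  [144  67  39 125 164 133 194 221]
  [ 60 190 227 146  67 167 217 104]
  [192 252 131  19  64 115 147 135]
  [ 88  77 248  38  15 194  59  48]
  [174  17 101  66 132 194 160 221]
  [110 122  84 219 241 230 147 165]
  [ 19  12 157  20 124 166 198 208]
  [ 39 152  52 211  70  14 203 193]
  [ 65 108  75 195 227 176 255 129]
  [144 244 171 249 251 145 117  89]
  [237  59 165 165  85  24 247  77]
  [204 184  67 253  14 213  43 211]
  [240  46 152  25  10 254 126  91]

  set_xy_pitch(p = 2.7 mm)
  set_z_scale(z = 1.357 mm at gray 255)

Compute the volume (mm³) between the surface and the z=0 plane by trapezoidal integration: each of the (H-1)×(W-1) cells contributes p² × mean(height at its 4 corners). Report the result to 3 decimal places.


506.788

height_mm = gray/255 × 1.357; cell vol = 2.7² × mean(4 corners)
unit = 2.7² × 1.357 / (4×255) = 0.00969856 mm³ per gray-sum
row 0: Σ corner-gray over 7 cells = 2827  → 27.4178
row 1: Σ corner-gray over 7 cells = 3449  → 33.4503
row 2: Σ corner-gray over 7 cells = 4001  → 38.8039
row 3: Σ corner-gray over 7 cells = 3975  → 38.5518
row 4: Σ corner-gray over 7 cells = 3181  → 30.8511
row 5: Σ corner-gray over 7 cells = 3133  → 30.3856
row 6: Σ corner-gray over 7 cells = 4096  → 39.7253
row 7: Σ corner-gray over 7 cells = 3942  → 38.2317
row 8: Σ corner-gray over 7 cells = 3217  → 31.2003
row 9: Σ corner-gray over 7 cells = 3902  → 37.8438
row 10: Σ corner-gray over 7 cells = 4853  → 47.0671
row 11: Σ corner-gray over 7 cells = 4391  → 42.5864
row 12: Σ corner-gray over 7 cells = 3767  → 36.5345
row 13: Σ corner-gray over 7 cells = 3520  → 34.1389
Σ rows: total corner-gray = 52254  → 506.7885 mm³


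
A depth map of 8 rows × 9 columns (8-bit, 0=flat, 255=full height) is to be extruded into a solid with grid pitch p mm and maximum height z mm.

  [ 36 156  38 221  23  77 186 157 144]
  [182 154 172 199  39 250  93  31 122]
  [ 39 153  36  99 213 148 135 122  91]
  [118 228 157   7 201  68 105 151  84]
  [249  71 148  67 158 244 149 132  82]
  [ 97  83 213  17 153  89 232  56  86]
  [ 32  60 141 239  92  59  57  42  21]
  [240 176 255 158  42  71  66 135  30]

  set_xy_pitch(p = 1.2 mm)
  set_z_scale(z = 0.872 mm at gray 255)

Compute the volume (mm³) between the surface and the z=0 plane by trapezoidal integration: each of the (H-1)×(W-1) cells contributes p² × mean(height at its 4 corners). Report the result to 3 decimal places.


33.768

height_mm = gray/255 × 0.872; cell vol = 1.2² × mean(4 corners)
unit = 1.2² × 0.872 / (4×255) = 0.00123106 mm³ per gray-sum
row 0: Σ corner-gray over 8 cells = 4076  → 5.0178
row 1: Σ corner-gray over 8 cells = 4122  → 5.0744
row 2: Σ corner-gray over 8 cells = 3978  → 4.8972
row 3: Σ corner-gray over 8 cells = 4305  → 5.2997
row 4: Σ corner-gray over 8 cells = 4138  → 5.0941
row 5: Σ corner-gray over 8 cells = 3302  → 4.0650
row 6: Σ corner-gray over 8 cells = 3509  → 4.3198
Σ rows: total corner-gray = 27430  → 33.7679 mm³


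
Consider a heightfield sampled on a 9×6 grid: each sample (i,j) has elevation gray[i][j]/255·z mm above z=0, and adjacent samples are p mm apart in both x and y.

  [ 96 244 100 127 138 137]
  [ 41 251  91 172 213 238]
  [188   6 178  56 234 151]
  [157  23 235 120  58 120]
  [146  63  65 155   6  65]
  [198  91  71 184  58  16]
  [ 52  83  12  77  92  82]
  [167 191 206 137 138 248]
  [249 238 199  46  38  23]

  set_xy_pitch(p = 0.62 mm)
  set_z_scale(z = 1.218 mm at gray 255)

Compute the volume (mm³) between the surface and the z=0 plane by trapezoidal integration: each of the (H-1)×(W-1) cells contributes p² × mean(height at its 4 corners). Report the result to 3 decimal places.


height_mm = gray/255 × 1.218; cell vol = 0.62² × mean(4 corners)
unit = 0.62² × 1.218 / (4×255) = 0.000459019 mm³ per gray-sum
row 0: Σ corner-gray over 5 cells = 3184  → 1.4615
row 1: Σ corner-gray over 5 cells = 3020  → 1.3862
row 2: Σ corner-gray over 5 cells = 2436  → 1.1182
row 3: Σ corner-gray over 5 cells = 1938  → 0.8896
row 4: Σ corner-gray over 5 cells = 1811  → 0.8313
row 5: Σ corner-gray over 5 cells = 1684  → 0.7730
row 6: Σ corner-gray over 5 cells = 2421  → 1.1113
row 7: Σ corner-gray over 5 cells = 3073  → 1.4106
Σ rows: total corner-gray = 19567  → 8.9816 mm³

8.982


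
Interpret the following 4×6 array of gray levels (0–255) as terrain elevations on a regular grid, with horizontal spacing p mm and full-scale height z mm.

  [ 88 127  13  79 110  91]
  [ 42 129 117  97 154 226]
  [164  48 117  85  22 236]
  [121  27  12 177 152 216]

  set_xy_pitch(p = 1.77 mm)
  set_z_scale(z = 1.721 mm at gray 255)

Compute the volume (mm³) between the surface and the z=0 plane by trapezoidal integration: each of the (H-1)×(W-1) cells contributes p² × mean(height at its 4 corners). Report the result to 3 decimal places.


height_mm = gray/255 × 1.721; cell vol = 1.77² × mean(4 corners)
unit = 1.77² × 1.721 / (4×255) = 0.005286 mm³ per gray-sum
row 0: Σ corner-gray over 5 cells = 2099  → 11.0953
row 1: Σ corner-gray over 5 cells = 2206  → 11.6609
row 2: Σ corner-gray over 5 cells = 2017  → 10.6619
Σ rows: total corner-gray = 6322  → 33.4181 mm³

33.418


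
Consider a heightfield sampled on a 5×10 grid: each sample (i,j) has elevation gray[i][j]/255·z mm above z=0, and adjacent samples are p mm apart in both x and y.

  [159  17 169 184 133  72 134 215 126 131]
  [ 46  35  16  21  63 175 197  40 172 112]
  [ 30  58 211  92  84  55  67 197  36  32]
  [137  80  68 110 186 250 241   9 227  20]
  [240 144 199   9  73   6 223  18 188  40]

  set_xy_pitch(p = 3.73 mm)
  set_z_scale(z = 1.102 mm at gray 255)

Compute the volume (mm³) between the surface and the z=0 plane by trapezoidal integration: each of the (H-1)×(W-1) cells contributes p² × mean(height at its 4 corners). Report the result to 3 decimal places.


height_mm = gray/255 × 1.102; cell vol = 3.73² × mean(4 corners)
unit = 3.73² × 1.102 / (4×255) = 0.0150314 mm³ per gray-sum
row 0: Σ corner-gray over 9 cells = 3986  → 59.9151
row 1: Σ corner-gray over 9 cells = 3258  → 48.9723
row 2: Σ corner-gray over 9 cells = 4161  → 62.5456
row 3: Σ corner-gray over 9 cells = 4499  → 67.6262
Σ rows: total corner-gray = 15904  → 239.0592 mm³

239.059


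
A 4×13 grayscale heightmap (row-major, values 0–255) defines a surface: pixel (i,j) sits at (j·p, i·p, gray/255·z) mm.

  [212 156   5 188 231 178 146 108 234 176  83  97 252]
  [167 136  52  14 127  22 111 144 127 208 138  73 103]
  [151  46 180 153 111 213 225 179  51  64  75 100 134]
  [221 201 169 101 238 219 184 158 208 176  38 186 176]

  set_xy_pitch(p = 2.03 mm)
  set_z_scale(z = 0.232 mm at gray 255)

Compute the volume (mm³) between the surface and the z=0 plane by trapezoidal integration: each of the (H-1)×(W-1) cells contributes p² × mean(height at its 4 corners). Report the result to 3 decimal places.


17.928

height_mm = gray/255 × 0.232; cell vol = 2.03² × mean(4 corners)
unit = 2.03² × 0.232 / (4×255) = 0.000937303 mm³ per gray-sum
row 0: Σ corner-gray over 12 cells = 6242  → 5.8506
row 1: Σ corner-gray over 12 cells = 5653  → 5.2986
row 2: Σ corner-gray over 12 cells = 7232  → 6.7786
Σ rows: total corner-gray = 19127  → 17.9278 mm³


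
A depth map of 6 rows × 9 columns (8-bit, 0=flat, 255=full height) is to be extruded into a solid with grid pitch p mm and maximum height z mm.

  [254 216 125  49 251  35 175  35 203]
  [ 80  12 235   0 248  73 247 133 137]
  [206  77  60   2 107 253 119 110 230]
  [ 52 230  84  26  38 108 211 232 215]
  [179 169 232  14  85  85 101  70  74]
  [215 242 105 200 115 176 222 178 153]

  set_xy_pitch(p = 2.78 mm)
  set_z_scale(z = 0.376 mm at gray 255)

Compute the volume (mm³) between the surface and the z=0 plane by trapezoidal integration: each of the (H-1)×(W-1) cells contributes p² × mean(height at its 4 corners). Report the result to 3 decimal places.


height_mm = gray/255 × 0.376; cell vol = 2.78² × mean(4 corners)
unit = 2.78² × 0.376 / (4×255) = 0.0028489 mm³ per gray-sum
row 0: Σ corner-gray over 8 cells = 4342  → 12.3699
row 1: Σ corner-gray over 8 cells = 4005  → 11.4098
row 2: Σ corner-gray over 8 cells = 4017  → 11.4440
row 3: Σ corner-gray over 8 cells = 3890  → 11.0822
row 4: Σ corner-gray over 8 cells = 4609  → 13.1306
Σ rows: total corner-gray = 20863  → 59.4366 mm³

59.437


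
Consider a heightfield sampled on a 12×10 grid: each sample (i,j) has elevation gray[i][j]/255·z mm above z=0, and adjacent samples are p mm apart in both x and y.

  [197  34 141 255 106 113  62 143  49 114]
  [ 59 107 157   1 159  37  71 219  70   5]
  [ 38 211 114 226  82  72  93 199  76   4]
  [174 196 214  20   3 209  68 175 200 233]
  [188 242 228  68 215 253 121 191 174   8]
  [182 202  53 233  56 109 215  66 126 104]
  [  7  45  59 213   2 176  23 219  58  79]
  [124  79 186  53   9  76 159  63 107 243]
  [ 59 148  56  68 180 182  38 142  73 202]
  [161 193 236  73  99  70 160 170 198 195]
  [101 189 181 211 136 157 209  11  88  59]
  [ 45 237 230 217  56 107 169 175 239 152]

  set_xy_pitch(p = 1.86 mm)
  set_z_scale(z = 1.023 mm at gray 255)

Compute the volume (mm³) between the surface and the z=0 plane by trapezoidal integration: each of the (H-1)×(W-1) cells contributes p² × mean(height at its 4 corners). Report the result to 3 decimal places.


height_mm = gray/255 × 1.023; cell vol = 1.86² × mean(4 corners)
unit = 1.86² × 1.023 / (4×255) = 0.00346978 mm³ per gray-sum
row 0: Σ corner-gray over 9 cells = 3823  → 13.2650
row 1: Σ corner-gray over 9 cells = 3894  → 13.5113
row 2: Σ corner-gray over 9 cells = 4765  → 16.5335
row 3: Σ corner-gray over 9 cells = 5757  → 19.9755
row 4: Σ corner-gray over 9 cells = 5586  → 19.3822
row 5: Σ corner-gray over 9 cells = 4082  → 14.1636
row 6: Σ corner-gray over 9 cells = 3507  → 12.1685
row 7: Σ corner-gray over 9 cells = 3866  → 13.4142
row 8: Σ corner-gray over 9 cells = 4789  → 16.6168
row 9: Σ corner-gray over 9 cells = 5278  → 18.3135
row 10: Σ corner-gray over 9 cells = 5581  → 19.3648
Σ rows: total corner-gray = 50928  → 176.7087 mm³

176.709


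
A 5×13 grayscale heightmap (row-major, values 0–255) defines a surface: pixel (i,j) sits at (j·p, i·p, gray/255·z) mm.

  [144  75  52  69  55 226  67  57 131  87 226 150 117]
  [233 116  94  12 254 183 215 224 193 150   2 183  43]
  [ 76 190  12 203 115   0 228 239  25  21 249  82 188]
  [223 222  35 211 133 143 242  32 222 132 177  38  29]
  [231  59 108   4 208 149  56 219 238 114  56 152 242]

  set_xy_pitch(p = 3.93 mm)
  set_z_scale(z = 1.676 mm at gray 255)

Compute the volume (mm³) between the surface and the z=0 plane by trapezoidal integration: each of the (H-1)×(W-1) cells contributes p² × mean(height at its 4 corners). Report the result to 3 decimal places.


653.283

height_mm = gray/255 × 1.676; cell vol = 3.93² × mean(4 corners)
unit = 3.93² × 1.676 / (4×255) = 0.0253781 mm³ per gray-sum
row 0: Σ corner-gray over 12 cells = 6179  → 156.8112
row 1: Σ corner-gray over 12 cells = 6520  → 165.4652
row 2: Σ corner-gray over 12 cells = 6418  → 162.8766
row 3: Σ corner-gray over 12 cells = 6625  → 168.1299
Σ rows: total corner-gray = 25742  → 653.2828 mm³


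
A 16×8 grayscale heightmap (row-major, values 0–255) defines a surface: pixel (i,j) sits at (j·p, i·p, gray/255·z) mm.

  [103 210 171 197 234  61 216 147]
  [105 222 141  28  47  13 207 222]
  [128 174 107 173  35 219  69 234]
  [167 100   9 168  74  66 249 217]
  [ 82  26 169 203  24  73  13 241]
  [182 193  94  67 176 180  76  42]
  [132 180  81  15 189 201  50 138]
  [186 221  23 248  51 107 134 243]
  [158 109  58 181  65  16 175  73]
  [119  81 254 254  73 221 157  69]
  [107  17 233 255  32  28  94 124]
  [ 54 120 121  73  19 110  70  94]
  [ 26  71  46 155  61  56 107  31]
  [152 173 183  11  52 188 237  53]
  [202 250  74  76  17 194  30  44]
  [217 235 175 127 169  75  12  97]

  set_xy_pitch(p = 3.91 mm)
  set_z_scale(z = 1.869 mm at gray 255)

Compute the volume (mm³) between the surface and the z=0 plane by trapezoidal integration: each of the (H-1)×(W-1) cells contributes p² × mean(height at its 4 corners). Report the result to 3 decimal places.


1410.352

height_mm = gray/255 × 1.869; cell vol = 3.91² × mean(4 corners)
unit = 3.91² × 1.869 / (4×255) = 0.0280132 mm³ per gray-sum
row 0: Σ corner-gray over 7 cells = 4071  → 114.0417
row 1: Σ corner-gray over 7 cells = 3559  → 99.6990
row 2: Σ corner-gray over 7 cells = 3632  → 101.7439
row 3: Σ corner-gray over 7 cells = 3055  → 85.5803
row 4: Σ corner-gray over 7 cells = 3135  → 87.8214
row 5: Σ corner-gray over 7 cells = 3498  → 97.9902
row 6: Σ corner-gray over 7 cells = 3699  → 103.6208
row 7: Σ corner-gray over 7 cells = 3436  → 96.2533
row 8: Σ corner-gray over 7 cells = 3707  → 103.8449
row 9: Σ corner-gray over 7 cells = 3817  → 106.9264
row 10: Σ corner-gray over 7 cells = 2723  → 76.2799
row 11: Σ corner-gray over 7 cells = 2223  → 62.2733
row 12: Σ corner-gray over 7 cells = 2942  → 82.4148
row 13: Σ corner-gray over 7 cells = 3421  → 95.8331
row 14: Σ corner-gray over 7 cells = 3428  → 96.0292
Σ rows: total corner-gray = 50346  → 1410.3523 mm³


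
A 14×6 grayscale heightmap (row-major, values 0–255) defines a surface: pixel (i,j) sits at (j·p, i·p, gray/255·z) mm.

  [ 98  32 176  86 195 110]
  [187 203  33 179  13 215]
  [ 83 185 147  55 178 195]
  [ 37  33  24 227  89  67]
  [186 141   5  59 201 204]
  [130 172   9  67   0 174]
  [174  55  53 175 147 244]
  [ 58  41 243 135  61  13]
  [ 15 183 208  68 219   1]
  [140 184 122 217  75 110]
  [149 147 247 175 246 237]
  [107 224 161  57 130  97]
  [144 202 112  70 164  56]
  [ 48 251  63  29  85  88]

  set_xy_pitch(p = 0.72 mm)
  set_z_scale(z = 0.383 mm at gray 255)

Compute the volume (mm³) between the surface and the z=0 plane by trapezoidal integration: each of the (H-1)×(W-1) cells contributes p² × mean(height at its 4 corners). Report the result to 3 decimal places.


6.382

height_mm = gray/255 × 0.383; cell vol = 0.72² × mean(4 corners)
unit = 0.72² × 0.383 / (4×255) = 0.000194654 mm³ per gray-sum
row 0: Σ corner-gray over 5 cells = 2444  → 0.4757
row 1: Σ corner-gray over 5 cells = 2666  → 0.5189
row 2: Σ corner-gray over 5 cells = 2258  → 0.4395
row 3: Σ corner-gray over 5 cells = 2052  → 0.3994
row 4: Σ corner-gray over 5 cells = 2002  → 0.3897
row 5: Σ corner-gray over 5 cells = 2078  → 0.4045
row 6: Σ corner-gray over 5 cells = 2309  → 0.4495
row 7: Σ corner-gray over 5 cells = 2403  → 0.4678
row 8: Σ corner-gray over 5 cells = 2818  → 0.5485
row 9: Σ corner-gray over 5 cells = 3462  → 0.6739
row 10: Σ corner-gray over 5 cells = 3364  → 0.6548
row 11: Σ corner-gray over 5 cells = 2644  → 0.5147
row 12: Σ corner-gray over 5 cells = 2288  → 0.4454
Σ rows: total corner-gray = 32788  → 6.3823 mm³


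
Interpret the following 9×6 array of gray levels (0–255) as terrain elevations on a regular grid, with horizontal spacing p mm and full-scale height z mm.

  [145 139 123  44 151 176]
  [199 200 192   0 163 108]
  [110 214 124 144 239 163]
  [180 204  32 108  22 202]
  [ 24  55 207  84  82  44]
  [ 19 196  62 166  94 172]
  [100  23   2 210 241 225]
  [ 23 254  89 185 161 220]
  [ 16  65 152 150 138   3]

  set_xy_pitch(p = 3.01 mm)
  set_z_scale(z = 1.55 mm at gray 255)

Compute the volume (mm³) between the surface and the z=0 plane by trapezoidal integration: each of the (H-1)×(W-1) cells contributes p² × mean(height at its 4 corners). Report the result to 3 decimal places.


287.114

height_mm = gray/255 × 1.55; cell vol = 3.01² × mean(4 corners)
unit = 3.01² × 1.55 / (4×255) = 0.0137678 mm³ per gray-sum
row 0: Σ corner-gray over 5 cells = 2652  → 36.5122
row 1: Σ corner-gray over 5 cells = 3132  → 43.1207
row 2: Σ corner-gray over 5 cells = 2829  → 38.9491
row 3: Σ corner-gray over 5 cells = 2038  → 28.0588
row 4: Σ corner-gray over 5 cells = 2151  → 29.6145
row 5: Σ corner-gray over 5 cells = 2504  → 34.4746
row 6: Σ corner-gray over 5 cells = 2898  → 39.8991
row 7: Σ corner-gray over 5 cells = 2650  → 36.4847
Σ rows: total corner-gray = 20854  → 287.1137 mm³


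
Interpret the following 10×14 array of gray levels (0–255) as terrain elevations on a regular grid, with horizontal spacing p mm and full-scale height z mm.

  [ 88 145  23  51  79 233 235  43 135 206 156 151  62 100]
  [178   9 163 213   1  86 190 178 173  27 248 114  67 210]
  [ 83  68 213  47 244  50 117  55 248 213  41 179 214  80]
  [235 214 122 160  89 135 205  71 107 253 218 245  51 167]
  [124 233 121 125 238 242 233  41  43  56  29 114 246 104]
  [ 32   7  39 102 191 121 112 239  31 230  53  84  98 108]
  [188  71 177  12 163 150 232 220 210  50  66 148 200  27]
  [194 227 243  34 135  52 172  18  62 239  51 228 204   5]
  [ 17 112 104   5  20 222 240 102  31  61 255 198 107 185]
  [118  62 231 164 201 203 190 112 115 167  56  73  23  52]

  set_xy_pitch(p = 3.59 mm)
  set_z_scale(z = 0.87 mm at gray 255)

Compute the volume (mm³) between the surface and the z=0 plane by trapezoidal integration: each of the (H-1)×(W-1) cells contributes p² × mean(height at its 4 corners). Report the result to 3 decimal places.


681.245

height_mm = gray/255 × 0.87; cell vol = 3.59² × mean(4 corners)
unit = 3.59² × 0.87 / (4×255) = 0.0109928 mm³ per gray-sum
row 0: Σ corner-gray over 13 cells = 6552  → 72.0248
row 1: Σ corner-gray over 13 cells = 6867  → 75.4875
row 2: Σ corner-gray over 13 cells = 7683  → 84.4576
row 3: Σ corner-gray over 13 cells = 7812  → 85.8757
row 4: Σ corner-gray over 13 cells = 6424  → 70.6177
row 5: Σ corner-gray over 13 cells = 6367  → 69.9911
row 6: Σ corner-gray over 13 cells = 7142  → 78.5105
row 7: Σ corner-gray over 13 cells = 6645  → 73.0471
row 8: Σ corner-gray over 13 cells = 6480  → 71.2333
Σ rows: total corner-gray = 61972  → 681.2453 mm³


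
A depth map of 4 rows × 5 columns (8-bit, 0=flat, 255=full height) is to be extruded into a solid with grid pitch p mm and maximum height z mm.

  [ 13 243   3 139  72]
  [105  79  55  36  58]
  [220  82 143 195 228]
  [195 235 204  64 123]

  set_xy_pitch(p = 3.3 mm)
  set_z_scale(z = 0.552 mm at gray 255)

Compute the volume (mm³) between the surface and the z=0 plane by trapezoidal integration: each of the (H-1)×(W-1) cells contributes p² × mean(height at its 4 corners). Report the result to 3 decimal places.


33.952

height_mm = gray/255 × 0.552; cell vol = 3.3² × mean(4 corners)
unit = 3.3² × 0.552 / (4×255) = 0.00589341 mm³ per gray-sum
row 0: Σ corner-gray over 4 cells = 1358  → 8.0033
row 1: Σ corner-gray over 4 cells = 1791  → 10.5551
row 2: Σ corner-gray over 4 cells = 2612  → 15.3936
Σ rows: total corner-gray = 5761  → 33.9519 mm³


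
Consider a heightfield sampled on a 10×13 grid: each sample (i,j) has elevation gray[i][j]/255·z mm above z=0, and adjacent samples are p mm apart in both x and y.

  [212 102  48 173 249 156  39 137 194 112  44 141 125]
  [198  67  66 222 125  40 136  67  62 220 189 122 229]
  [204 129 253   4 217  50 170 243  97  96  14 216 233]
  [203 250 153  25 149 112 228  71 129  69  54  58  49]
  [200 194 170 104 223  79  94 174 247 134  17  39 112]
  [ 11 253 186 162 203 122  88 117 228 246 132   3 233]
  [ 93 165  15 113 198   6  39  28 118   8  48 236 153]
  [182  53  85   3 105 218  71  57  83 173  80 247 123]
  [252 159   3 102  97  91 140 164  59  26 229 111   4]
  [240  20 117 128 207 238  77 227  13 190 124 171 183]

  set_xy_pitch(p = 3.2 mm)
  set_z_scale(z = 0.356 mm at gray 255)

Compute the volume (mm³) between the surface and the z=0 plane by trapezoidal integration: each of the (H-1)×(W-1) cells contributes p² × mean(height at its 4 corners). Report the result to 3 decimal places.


height_mm = gray/255 × 0.356; cell vol = 3.2² × mean(4 corners)
unit = 3.2² × 0.356 / (4×255) = 0.00357396 mm³ per gray-sum
row 0: Σ corner-gray over 12 cells = 6186  → 22.1085
row 1: Σ corner-gray over 12 cells = 6474  → 23.1378
row 2: Σ corner-gray over 12 cells = 6263  → 22.3837
row 3: Σ corner-gray over 12 cells = 6110  → 21.8369
row 4: Σ corner-gray over 12 cells = 6986  → 24.9677
row 5: Σ corner-gray over 12 cells = 5918  → 21.1507
row 6: Σ corner-gray over 12 cells = 4849  → 17.3301
row 7: Σ corner-gray over 12 cells = 5273  → 18.8455
row 8: Σ corner-gray over 12 cells = 6065  → 21.6761
Σ rows: total corner-gray = 54124  → 193.4371 mm³

193.437


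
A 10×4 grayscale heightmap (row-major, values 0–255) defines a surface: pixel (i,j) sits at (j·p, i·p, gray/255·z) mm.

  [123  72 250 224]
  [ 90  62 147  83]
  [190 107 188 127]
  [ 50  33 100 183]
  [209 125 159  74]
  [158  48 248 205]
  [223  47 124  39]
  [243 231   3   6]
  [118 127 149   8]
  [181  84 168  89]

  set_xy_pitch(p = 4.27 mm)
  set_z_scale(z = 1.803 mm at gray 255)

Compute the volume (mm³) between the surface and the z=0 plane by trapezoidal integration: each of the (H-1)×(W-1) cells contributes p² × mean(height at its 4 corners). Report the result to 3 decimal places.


430.874

height_mm = gray/255 × 1.803; cell vol = 4.27² × mean(4 corners)
unit = 4.27² × 1.803 / (4×255) = 0.0322293 mm³ per gray-sum
row 0: Σ corner-gray over 3 cells = 1582  → 50.9868
row 1: Σ corner-gray over 3 cells = 1498  → 48.2795
row 2: Σ corner-gray over 3 cells = 1406  → 45.3144
row 3: Σ corner-gray over 3 cells = 1350  → 43.5096
row 4: Σ corner-gray over 3 cells = 1806  → 58.2062
row 5: Σ corner-gray over 3 cells = 1559  → 50.2455
row 6: Σ corner-gray over 3 cells = 1321  → 42.5749
row 7: Σ corner-gray over 3 cells = 1395  → 44.9599
row 8: Σ corner-gray over 3 cells = 1452  → 46.7970
Σ rows: total corner-gray = 13369  → 430.8739 mm³


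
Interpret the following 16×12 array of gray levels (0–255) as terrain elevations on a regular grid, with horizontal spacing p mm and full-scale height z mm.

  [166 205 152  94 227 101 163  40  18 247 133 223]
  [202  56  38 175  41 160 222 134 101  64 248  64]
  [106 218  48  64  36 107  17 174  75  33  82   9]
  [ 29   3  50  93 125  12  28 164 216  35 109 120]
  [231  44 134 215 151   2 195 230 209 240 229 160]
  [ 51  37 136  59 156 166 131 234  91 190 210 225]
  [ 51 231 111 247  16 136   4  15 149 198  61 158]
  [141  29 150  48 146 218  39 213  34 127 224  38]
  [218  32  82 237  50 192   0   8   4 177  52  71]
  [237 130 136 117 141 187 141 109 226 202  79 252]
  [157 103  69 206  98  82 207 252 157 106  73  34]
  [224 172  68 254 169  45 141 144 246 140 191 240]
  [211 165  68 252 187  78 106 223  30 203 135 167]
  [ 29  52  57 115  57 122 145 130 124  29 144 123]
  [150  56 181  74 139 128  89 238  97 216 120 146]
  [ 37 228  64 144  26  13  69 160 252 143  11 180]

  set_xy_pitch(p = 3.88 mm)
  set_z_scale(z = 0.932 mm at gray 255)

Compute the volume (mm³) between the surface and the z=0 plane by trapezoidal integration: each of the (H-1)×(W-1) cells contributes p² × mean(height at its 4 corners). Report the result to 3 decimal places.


height_mm = gray/255 × 0.932; cell vol = 3.88² × mean(4 corners)
unit = 3.88² × 0.932 / (4×255) = 0.0137556 mm³ per gray-sum
row 0: Σ corner-gray over 11 cells = 5893  → 81.0617
row 1: Σ corner-gray over 11 cells = 4567  → 62.8218
row 2: Σ corner-gray over 11 cells = 3642  → 50.0979
row 3: Σ corner-gray over 11 cells = 5508  → 75.7658
row 4: Σ corner-gray over 11 cells = 6785  → 93.3317
row 5: Σ corner-gray over 11 cells = 5641  → 77.5953
row 6: Σ corner-gray over 11 cells = 5180  → 71.2540
row 7: Σ corner-gray over 11 cells = 4592  → 63.1657
row 8: Σ corner-gray over 11 cells = 5382  → 74.0326
row 9: Σ corner-gray over 11 cells = 6322  → 86.9628
row 10: Σ corner-gray over 11 cells = 6501  → 89.4251
row 11: Σ corner-gray over 11 cells = 6876  → 94.5834
row 12: Σ corner-gray over 11 cells = 5374  → 73.9225
row 13: Σ corner-gray over 11 cells = 5074  → 69.7959
row 14: Σ corner-gray over 11 cells = 5409  → 74.4040
Σ rows: total corner-gray = 82746  → 1138.2200 mm³

1138.220


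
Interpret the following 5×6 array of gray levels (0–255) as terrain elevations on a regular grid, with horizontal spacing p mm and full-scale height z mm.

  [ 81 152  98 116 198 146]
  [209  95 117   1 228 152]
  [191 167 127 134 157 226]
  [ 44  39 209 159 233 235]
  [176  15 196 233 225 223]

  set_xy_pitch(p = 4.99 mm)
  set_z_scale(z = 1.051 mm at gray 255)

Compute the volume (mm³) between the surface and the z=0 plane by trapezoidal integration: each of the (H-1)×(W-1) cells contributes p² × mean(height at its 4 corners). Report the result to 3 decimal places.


304.547

height_mm = gray/255 × 1.051; cell vol = 4.99² × mean(4 corners)
unit = 4.99² × 1.051 / (4×255) = 0.0256569 mm³ per gray-sum
row 0: Σ corner-gray over 5 cells = 2598  → 66.6565
row 1: Σ corner-gray over 5 cells = 2830  → 72.6089
row 2: Σ corner-gray over 5 cells = 3146  → 80.7165
row 3: Σ corner-gray over 5 cells = 3296  → 84.5650
Σ rows: total corner-gray = 11870  → 304.5470 mm³


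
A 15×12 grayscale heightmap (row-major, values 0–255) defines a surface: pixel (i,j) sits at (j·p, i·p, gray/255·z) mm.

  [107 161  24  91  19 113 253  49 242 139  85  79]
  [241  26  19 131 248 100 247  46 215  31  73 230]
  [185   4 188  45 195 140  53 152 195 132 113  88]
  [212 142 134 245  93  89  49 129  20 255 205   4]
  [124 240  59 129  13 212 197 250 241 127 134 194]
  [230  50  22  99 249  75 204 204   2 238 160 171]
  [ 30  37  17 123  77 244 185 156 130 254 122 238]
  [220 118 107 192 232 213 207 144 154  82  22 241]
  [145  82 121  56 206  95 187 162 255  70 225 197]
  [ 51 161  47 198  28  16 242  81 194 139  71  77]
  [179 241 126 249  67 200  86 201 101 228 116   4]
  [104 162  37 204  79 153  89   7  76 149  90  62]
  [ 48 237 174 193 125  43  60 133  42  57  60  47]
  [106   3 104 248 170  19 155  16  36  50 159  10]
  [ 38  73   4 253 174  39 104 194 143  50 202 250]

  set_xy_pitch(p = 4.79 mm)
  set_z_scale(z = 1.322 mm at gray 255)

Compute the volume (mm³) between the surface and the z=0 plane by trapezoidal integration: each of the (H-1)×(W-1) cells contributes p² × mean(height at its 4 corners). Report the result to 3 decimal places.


height_mm = gray/255 × 1.322; cell vol = 4.79² × mean(4 corners)
unit = 4.79² × 1.322 / (4×255) = 0.0297374 mm³ per gray-sum
row 0: Σ corner-gray over 11 cells = 5281  → 157.0430
row 1: Σ corner-gray over 11 cells = 5450  → 162.0686
row 2: Σ corner-gray over 11 cells = 5645  → 167.8674
row 3: Σ corner-gray over 11 cells = 6460  → 192.1033
row 4: Σ corner-gray over 11 cells = 6529  → 194.1552
row 5: Σ corner-gray over 11 cells = 5965  → 177.3833
row 6: Σ corner-gray over 11 cells = 6361  → 189.1593
row 7: Σ corner-gray over 11 cells = 6663  → 198.1400
row 8: Σ corner-gray over 11 cells = 5742  → 170.7519
row 9: Σ corner-gray over 11 cells = 5895  → 175.3017
row 10: Σ corner-gray over 11 cells = 5671  → 168.6405
row 11: Σ corner-gray over 11 cells = 4601  → 136.8216
row 12: Σ corner-gray over 11 cells = 4379  → 130.2199
row 13: Σ corner-gray over 11 cells = 4796  → 142.6203
Σ rows: total corner-gray = 79438  → 2362.2759 mm³

2362.276


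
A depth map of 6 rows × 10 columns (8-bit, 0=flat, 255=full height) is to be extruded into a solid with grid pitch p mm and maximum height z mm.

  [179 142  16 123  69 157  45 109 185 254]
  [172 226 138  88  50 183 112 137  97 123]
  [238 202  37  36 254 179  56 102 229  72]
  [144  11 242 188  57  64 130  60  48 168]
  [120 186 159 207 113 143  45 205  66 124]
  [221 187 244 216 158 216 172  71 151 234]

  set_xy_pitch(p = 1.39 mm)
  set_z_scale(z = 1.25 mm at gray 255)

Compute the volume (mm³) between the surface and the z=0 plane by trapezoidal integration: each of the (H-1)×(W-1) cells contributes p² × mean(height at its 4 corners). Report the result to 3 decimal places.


56.665

height_mm = gray/255 × 1.25; cell vol = 1.39² × mean(4 corners)
unit = 1.39² × 1.25 / (4×255) = 0.00236777 mm³ per gray-sum
row 0: Σ corner-gray over 9 cells = 4482  → 10.6123
row 1: Σ corner-gray over 9 cells = 4857  → 11.5003
row 2: Σ corner-gray over 9 cells = 4412  → 10.4466
row 3: Σ corner-gray over 9 cells = 4404  → 10.4277
row 4: Σ corner-gray over 9 cells = 5777  → 13.6786
Σ rows: total corner-gray = 23932  → 56.6655 mm³


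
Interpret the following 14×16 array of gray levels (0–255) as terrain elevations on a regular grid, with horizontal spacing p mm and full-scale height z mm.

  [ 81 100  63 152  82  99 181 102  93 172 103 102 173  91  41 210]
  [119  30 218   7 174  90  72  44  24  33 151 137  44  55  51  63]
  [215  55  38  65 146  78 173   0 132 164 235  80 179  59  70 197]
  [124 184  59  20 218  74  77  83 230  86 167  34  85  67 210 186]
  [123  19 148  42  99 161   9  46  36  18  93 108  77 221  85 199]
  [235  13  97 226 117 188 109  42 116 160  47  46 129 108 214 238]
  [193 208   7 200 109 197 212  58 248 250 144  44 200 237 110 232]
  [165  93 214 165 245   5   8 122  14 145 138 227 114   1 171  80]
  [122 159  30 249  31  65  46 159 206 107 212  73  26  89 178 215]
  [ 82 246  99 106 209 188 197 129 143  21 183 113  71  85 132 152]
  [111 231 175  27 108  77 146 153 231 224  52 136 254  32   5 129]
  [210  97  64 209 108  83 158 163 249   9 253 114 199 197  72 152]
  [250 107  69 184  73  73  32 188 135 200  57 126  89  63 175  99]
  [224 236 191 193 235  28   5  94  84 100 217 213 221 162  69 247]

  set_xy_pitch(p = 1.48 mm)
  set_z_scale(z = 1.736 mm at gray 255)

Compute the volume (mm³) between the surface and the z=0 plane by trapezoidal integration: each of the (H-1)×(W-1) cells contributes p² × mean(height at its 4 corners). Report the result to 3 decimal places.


354.068

height_mm = gray/255 × 1.736; cell vol = 1.48² × mean(4 corners)
unit = 1.48² × 1.736 / (4×255) = 0.00372797 mm³ per gray-sum
row 0: Σ corner-gray over 15 cells = 5841  → 21.7751
row 1: Σ corner-gray over 15 cells = 5802  → 21.6297
row 2: Σ corner-gray over 15 cells = 6858  → 25.5665
row 3: Σ corner-gray over 15 cells = 6144  → 22.9047
row 4: Σ corner-gray over 15 cells = 6343  → 23.6465
row 5: Σ corner-gray over 15 cells = 8570  → 31.9487
row 6: Σ corner-gray over 15 cells = 8442  → 31.4716
row 7: Σ corner-gray over 15 cells = 7166  → 26.7147
row 8: Σ corner-gray over 15 cells = 7675  → 28.6122
row 9: Σ corner-gray over 15 cells = 8020  → 29.8984
row 10: Σ corner-gray over 15 cells = 8254  → 30.7707
row 11: Σ corner-gray over 15 cells = 7803  → 29.0894
row 12: Σ corner-gray over 15 cells = 8058  → 30.0400
Σ rows: total corner-gray = 94976  → 354.0681 mm³
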